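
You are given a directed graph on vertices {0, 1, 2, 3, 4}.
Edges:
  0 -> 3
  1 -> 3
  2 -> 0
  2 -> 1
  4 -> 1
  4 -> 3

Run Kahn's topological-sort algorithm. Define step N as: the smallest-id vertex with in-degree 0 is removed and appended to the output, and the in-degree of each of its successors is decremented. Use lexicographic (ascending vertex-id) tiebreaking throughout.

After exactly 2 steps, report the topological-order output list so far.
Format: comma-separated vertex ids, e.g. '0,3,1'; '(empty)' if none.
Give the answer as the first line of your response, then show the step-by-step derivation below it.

2,0

step 1: output 2; order=[2]; indeg=(0,1,0,3,0)
step 2: output 0; order=[2,0]; indeg=(0,1,0,2,0)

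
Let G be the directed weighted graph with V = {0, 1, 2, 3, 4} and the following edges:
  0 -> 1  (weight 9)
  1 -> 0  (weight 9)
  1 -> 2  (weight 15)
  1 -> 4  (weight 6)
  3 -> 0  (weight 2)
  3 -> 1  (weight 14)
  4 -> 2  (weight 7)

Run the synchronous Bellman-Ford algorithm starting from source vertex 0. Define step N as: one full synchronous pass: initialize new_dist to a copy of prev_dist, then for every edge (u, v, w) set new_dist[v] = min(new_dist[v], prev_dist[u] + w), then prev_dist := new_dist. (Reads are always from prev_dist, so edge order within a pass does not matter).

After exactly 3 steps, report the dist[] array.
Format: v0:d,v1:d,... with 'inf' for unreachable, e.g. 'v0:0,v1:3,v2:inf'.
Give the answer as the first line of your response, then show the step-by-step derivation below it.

v0:0,v1:9,v2:22,v3:inf,v4:15

step 1: dist = v0:0,v1:9,v2:inf,v3:inf,v4:inf
step 2: dist = v0:0,v1:9,v2:24,v3:inf,v4:15
step 3: dist = v0:0,v1:9,v2:22,v3:inf,v4:15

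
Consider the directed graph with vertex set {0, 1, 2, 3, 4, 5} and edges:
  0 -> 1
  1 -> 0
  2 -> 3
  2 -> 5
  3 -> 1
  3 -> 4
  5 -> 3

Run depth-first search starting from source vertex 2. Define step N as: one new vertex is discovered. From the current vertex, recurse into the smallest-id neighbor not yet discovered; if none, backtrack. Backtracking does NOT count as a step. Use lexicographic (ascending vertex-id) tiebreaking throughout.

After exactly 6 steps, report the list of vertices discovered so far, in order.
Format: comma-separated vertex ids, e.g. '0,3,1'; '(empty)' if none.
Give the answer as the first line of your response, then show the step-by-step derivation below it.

2,3,1,0,4,5

step 1: discover 2; path=2; order=2
step 2: discover 3; path=2>3; order=2,3
step 3: discover 1; path=2>3>1; order=2,3,1
step 4: discover 0; path=2>3>1>0; order=2,3,1,0
step 5: discover 4; path=2>3>4; order=2,3,1,0,4
step 6: discover 5; path=2>5; order=2,3,1,0,4,5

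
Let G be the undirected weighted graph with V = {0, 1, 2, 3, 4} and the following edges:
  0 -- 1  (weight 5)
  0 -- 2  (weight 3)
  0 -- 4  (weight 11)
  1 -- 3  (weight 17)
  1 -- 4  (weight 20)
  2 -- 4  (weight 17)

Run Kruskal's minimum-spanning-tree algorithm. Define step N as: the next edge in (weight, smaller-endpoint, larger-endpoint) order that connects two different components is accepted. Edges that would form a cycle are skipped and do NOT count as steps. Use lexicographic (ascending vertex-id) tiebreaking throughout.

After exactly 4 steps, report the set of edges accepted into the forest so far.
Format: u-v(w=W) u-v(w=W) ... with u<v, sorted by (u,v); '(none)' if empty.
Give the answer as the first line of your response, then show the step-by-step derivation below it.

0-1(w=5) 0-2(w=3) 0-4(w=11) 1-3(w=17)

step 1: add edge 0-2 (w=3); MST = {0-2(w=3)}
step 2: add edge 0-1 (w=5); MST = {0-1(w=5) 0-2(w=3)}
step 3: add edge 0-4 (w=11); MST = {0-1(w=5) 0-2(w=3) 0-4(w=11)}
step 4: add edge 1-3 (w=17); MST = {0-1(w=5) 0-2(w=3) 0-4(w=11) 1-3(w=17)}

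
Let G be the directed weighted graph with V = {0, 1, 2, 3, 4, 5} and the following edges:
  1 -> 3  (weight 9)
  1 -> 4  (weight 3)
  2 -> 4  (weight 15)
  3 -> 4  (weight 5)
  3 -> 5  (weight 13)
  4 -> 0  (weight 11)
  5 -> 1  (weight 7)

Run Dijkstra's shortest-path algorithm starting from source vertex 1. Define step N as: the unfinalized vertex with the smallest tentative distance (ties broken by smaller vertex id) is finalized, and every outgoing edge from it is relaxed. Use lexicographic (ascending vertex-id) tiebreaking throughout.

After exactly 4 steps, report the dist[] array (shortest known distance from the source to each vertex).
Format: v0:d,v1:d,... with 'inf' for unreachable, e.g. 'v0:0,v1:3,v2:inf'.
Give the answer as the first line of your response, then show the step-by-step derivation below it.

v0:14,v1:0,v2:inf,v3:9,v4:3,v5:22

step 1: dist = v0:inf,v1:0,v2:inf,v3:9,v4:3,v5:inf
step 2: dist = v0:14,v1:0,v2:inf,v3:9,v4:3,v5:inf
step 3: dist = v0:14,v1:0,v2:inf,v3:9,v4:3,v5:22
step 4: dist = v0:14,v1:0,v2:inf,v3:9,v4:3,v5:22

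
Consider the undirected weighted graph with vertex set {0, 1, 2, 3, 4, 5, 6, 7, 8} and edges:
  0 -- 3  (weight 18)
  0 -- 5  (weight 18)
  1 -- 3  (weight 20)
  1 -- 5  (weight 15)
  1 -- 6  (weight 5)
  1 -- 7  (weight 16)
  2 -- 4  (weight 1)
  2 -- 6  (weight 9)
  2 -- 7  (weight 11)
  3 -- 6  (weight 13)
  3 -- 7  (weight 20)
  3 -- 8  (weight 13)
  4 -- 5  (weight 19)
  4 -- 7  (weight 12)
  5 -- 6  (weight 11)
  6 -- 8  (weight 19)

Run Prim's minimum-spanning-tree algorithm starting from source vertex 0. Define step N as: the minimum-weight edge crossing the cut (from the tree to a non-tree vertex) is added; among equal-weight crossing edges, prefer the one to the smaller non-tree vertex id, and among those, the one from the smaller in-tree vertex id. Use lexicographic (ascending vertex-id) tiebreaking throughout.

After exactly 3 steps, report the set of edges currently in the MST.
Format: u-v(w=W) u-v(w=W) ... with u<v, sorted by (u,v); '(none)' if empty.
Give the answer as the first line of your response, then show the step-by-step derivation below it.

0-3(w=18) 1-6(w=5) 3-6(w=13)

step 1: add edge 0-3 (w=18); MST = {0-3(w=18)}
step 2: add edge 3-6 (w=13); MST = {0-3(w=18) 3-6(w=13)}
step 3: add edge 1-6 (w=5); MST = {0-3(w=18) 1-6(w=5) 3-6(w=13)}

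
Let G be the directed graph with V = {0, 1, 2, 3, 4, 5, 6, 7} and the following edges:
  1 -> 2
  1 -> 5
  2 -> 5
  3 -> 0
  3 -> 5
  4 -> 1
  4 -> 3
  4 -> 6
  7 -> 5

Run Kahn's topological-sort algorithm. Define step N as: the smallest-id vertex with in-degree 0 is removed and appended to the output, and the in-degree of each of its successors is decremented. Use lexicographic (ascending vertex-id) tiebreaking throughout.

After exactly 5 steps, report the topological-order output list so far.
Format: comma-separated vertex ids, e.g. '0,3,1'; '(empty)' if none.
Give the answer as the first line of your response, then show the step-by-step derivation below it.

4,1,2,3,0

step 1: output 4; order=[4]; indeg=(1,0,1,0,0,4,0,0)
step 2: output 1; order=[4,1]; indeg=(1,0,0,0,0,3,0,0)
step 3: output 2; order=[4,1,2]; indeg=(1,0,0,0,0,2,0,0)
step 4: output 3; order=[4,1,2,3]; indeg=(0,0,0,0,0,1,0,0)
step 5: output 0; order=[4,1,2,3,0]; indeg=(0,0,0,0,0,1,0,0)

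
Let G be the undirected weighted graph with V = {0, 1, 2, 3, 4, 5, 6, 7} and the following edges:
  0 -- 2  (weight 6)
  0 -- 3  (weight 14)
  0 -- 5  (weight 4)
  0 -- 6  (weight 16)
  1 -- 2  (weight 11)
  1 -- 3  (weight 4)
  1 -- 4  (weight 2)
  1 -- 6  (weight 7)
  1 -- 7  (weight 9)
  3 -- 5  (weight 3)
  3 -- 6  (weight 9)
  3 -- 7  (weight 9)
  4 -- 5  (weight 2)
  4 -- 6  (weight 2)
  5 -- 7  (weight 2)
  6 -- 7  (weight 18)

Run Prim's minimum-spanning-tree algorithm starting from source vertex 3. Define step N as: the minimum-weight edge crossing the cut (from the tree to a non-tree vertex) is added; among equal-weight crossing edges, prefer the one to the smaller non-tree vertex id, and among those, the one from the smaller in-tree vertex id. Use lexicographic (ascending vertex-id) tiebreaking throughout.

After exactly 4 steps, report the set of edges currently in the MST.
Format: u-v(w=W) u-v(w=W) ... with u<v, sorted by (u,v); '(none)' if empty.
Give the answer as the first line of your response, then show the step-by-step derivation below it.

1-4(w=2) 3-5(w=3) 4-5(w=2) 4-6(w=2)

step 1: add edge 3-5 (w=3); MST = {3-5(w=3)}
step 2: add edge 4-5 (w=2); MST = {3-5(w=3) 4-5(w=2)}
step 3: add edge 1-4 (w=2); MST = {1-4(w=2) 3-5(w=3) 4-5(w=2)}
step 4: add edge 4-6 (w=2); MST = {1-4(w=2) 3-5(w=3) 4-5(w=2) 4-6(w=2)}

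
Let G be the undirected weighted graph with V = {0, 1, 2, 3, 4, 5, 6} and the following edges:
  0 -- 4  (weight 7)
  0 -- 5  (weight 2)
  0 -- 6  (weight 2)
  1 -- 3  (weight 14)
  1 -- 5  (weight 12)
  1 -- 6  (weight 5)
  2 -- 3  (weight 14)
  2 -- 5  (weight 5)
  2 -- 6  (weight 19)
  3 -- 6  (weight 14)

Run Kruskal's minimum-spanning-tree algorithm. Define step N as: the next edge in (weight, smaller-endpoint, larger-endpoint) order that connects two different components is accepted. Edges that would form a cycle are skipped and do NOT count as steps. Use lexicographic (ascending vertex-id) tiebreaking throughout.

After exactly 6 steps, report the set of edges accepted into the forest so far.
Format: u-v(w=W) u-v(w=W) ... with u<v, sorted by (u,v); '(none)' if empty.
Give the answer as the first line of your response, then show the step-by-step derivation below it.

0-4(w=7) 0-5(w=2) 0-6(w=2) 1-3(w=14) 1-6(w=5) 2-5(w=5)

step 1: add edge 0-5 (w=2); MST = {0-5(w=2)}
step 2: add edge 0-6 (w=2); MST = {0-5(w=2) 0-6(w=2)}
step 3: add edge 1-6 (w=5); MST = {0-5(w=2) 0-6(w=2) 1-6(w=5)}
step 4: add edge 2-5 (w=5); MST = {0-5(w=2) 0-6(w=2) 1-6(w=5) 2-5(w=5)}
step 5: add edge 0-4 (w=7); MST = {0-4(w=7) 0-5(w=2) 0-6(w=2) 1-6(w=5) 2-5(w=5)}
step 6: add edge 1-3 (w=14); MST = {0-4(w=7) 0-5(w=2) 0-6(w=2) 1-3(w=14) 1-6(w=5) 2-5(w=5)}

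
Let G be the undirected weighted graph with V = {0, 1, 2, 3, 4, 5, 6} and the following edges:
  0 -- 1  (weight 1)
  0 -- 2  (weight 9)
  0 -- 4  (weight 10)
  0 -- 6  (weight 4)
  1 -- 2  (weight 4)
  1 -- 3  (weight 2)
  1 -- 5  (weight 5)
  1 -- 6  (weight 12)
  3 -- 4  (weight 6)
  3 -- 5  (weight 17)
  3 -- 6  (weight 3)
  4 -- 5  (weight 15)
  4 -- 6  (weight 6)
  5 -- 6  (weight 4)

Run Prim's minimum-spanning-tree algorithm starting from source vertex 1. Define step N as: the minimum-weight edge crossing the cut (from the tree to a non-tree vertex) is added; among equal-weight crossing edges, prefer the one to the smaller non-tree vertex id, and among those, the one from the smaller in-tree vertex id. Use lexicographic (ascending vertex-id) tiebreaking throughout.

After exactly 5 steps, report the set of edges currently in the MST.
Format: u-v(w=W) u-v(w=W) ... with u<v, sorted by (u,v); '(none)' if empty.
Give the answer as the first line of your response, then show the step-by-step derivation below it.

0-1(w=1) 1-2(w=4) 1-3(w=2) 3-6(w=3) 5-6(w=4)

step 1: add edge 0-1 (w=1); MST = {0-1(w=1)}
step 2: add edge 1-3 (w=2); MST = {0-1(w=1) 1-3(w=2)}
step 3: add edge 3-6 (w=3); MST = {0-1(w=1) 1-3(w=2) 3-6(w=3)}
step 4: add edge 1-2 (w=4); MST = {0-1(w=1) 1-2(w=4) 1-3(w=2) 3-6(w=3)}
step 5: add edge 5-6 (w=4); MST = {0-1(w=1) 1-2(w=4) 1-3(w=2) 3-6(w=3) 5-6(w=4)}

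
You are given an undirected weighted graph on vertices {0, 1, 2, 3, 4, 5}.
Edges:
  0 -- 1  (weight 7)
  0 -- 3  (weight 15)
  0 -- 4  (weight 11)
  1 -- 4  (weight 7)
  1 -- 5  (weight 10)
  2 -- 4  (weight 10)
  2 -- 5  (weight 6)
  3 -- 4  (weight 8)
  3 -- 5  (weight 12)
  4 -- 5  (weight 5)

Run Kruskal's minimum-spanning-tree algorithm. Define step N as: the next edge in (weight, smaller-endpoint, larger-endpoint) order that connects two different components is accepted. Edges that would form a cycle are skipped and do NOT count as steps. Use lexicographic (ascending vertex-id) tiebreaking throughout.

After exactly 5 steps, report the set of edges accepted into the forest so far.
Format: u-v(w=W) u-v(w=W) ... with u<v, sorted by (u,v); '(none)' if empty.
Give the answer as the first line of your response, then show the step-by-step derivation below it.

0-1(w=7) 1-4(w=7) 2-5(w=6) 3-4(w=8) 4-5(w=5)

step 1: add edge 4-5 (w=5); MST = {4-5(w=5)}
step 2: add edge 2-5 (w=6); MST = {2-5(w=6) 4-5(w=5)}
step 3: add edge 0-1 (w=7); MST = {0-1(w=7) 2-5(w=6) 4-5(w=5)}
step 4: add edge 1-4 (w=7); MST = {0-1(w=7) 1-4(w=7) 2-5(w=6) 4-5(w=5)}
step 5: add edge 3-4 (w=8); MST = {0-1(w=7) 1-4(w=7) 2-5(w=6) 3-4(w=8) 4-5(w=5)}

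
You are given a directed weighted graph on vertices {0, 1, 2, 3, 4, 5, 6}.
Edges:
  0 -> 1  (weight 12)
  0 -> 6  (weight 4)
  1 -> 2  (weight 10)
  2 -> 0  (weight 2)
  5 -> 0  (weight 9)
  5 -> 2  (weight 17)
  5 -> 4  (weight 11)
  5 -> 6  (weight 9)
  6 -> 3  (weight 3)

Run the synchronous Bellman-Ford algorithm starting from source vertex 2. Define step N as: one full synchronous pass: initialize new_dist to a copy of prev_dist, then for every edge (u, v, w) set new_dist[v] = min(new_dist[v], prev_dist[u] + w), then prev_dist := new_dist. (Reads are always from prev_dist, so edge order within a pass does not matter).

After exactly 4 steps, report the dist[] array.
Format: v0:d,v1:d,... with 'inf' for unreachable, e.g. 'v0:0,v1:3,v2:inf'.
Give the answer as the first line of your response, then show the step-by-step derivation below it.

v0:2,v1:14,v2:0,v3:9,v4:inf,v5:inf,v6:6

step 1: dist = v0:2,v1:inf,v2:0,v3:inf,v4:inf,v5:inf,v6:inf
step 2: dist = v0:2,v1:14,v2:0,v3:inf,v4:inf,v5:inf,v6:6
step 3: dist = v0:2,v1:14,v2:0,v3:9,v4:inf,v5:inf,v6:6
step 4: dist = v0:2,v1:14,v2:0,v3:9,v4:inf,v5:inf,v6:6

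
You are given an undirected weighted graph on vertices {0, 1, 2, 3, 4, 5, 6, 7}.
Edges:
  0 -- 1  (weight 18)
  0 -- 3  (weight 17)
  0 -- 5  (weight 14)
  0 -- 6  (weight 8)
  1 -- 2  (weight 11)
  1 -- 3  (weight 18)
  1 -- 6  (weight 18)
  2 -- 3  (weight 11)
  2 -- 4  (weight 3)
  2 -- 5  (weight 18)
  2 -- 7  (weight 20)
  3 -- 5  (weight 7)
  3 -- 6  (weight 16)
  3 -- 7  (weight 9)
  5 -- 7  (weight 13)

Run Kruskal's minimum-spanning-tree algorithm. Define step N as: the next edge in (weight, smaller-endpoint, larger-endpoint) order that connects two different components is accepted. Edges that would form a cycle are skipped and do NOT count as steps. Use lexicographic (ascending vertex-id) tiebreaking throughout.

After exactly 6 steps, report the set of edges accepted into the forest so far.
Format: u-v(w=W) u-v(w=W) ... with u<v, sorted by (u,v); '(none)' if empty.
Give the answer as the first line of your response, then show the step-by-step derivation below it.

0-6(w=8) 1-2(w=11) 2-3(w=11) 2-4(w=3) 3-5(w=7) 3-7(w=9)

step 1: add edge 2-4 (w=3); MST = {2-4(w=3)}
step 2: add edge 3-5 (w=7); MST = {2-4(w=3) 3-5(w=7)}
step 3: add edge 0-6 (w=8); MST = {0-6(w=8) 2-4(w=3) 3-5(w=7)}
step 4: add edge 3-7 (w=9); MST = {0-6(w=8) 2-4(w=3) 3-5(w=7) 3-7(w=9)}
step 5: add edge 1-2 (w=11); MST = {0-6(w=8) 1-2(w=11) 2-4(w=3) 3-5(w=7) 3-7(w=9)}
step 6: add edge 2-3 (w=11); MST = {0-6(w=8) 1-2(w=11) 2-3(w=11) 2-4(w=3) 3-5(w=7) 3-7(w=9)}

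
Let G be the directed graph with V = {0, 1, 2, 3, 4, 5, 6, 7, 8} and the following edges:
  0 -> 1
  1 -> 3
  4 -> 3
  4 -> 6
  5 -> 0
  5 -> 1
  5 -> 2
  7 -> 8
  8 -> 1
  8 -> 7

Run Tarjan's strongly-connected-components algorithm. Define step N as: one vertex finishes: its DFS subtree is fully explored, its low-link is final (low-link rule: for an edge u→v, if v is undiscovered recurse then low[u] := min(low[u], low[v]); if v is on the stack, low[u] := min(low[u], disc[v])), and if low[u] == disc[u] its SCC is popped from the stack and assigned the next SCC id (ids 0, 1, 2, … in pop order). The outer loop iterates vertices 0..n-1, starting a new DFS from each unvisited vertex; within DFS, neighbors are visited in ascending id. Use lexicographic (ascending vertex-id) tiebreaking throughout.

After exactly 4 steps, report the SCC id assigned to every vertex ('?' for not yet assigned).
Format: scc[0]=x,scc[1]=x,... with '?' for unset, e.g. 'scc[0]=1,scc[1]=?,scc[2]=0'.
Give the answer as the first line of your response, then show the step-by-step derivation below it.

scc[0]=2,scc[1]=1,scc[2]=3,scc[3]=0,scc[4]=?,scc[5]=?,scc[6]=?,scc[7]=?,scc[8]=?

step 1: low=(low[0]=0,low[1]=1,low[2]=?,low[3]=2,low[4]=?,low[5]=?,low[6]=?,low[7]=?,low[8]=?); scc=(scc[0]=?,scc[1]=?,scc[2]=?,scc[3]=0,scc[4]=?,scc[5]=?,scc[6]=?,scc[7]=?,scc[8]=?)
step 2: low=(low[0]=0,low[1]=1,low[2]=?,low[3]=2,low[4]=?,low[5]=?,low[6]=?,low[7]=?,low[8]=?); scc=(scc[0]=?,scc[1]=1,scc[2]=?,scc[3]=0,scc[4]=?,scc[5]=?,scc[6]=?,scc[7]=?,scc[8]=?)
step 3: low=(low[0]=0,low[1]=1,low[2]=?,low[3]=2,low[4]=?,low[5]=?,low[6]=?,low[7]=?,low[8]=?); scc=(scc[0]=2,scc[1]=1,scc[2]=?,scc[3]=0,scc[4]=?,scc[5]=?,scc[6]=?,scc[7]=?,scc[8]=?)
step 4: low=(low[0]=0,low[1]=1,low[2]=3,low[3]=2,low[4]=?,low[5]=?,low[6]=?,low[7]=?,low[8]=?); scc=(scc[0]=2,scc[1]=1,scc[2]=3,scc[3]=0,scc[4]=?,scc[5]=?,scc[6]=?,scc[7]=?,scc[8]=?)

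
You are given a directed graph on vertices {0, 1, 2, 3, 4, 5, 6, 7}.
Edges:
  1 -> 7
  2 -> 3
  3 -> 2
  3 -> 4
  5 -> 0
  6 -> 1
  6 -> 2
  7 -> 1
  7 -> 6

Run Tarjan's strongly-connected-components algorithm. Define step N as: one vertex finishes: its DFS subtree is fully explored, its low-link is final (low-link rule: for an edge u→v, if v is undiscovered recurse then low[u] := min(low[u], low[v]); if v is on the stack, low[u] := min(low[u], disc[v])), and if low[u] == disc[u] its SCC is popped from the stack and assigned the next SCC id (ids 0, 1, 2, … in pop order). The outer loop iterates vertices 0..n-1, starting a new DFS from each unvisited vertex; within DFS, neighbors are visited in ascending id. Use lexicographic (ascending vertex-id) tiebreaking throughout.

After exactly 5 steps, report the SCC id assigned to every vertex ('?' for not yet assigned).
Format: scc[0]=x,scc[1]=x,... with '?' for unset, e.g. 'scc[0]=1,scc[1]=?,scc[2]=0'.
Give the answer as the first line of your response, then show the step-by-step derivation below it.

scc[0]=0,scc[1]=?,scc[2]=2,scc[3]=2,scc[4]=1,scc[5]=?,scc[6]=?,scc[7]=?

step 1: low=(low[0]=0,low[1]=?,low[2]=?,low[3]=?,low[4]=?,low[5]=?,low[6]=?,low[7]=?); scc=(scc[0]=0,scc[1]=?,scc[2]=?,scc[3]=?,scc[4]=?,scc[5]=?,scc[6]=?,scc[7]=?)
step 2: low=(low[0]=0,low[1]=1,low[2]=4,low[3]=4,low[4]=6,low[5]=?,low[6]=1,low[7]=1); scc=(scc[0]=0,scc[1]=?,scc[2]=?,scc[3]=?,scc[4]=1,scc[5]=?,scc[6]=?,scc[7]=?)
step 3: low=(low[0]=0,low[1]=1,low[2]=4,low[3]=4,low[4]=6,low[5]=?,low[6]=1,low[7]=1); scc=(scc[0]=0,scc[1]=?,scc[2]=?,scc[3]=?,scc[4]=1,scc[5]=?,scc[6]=?,scc[7]=?)
step 4: low=(low[0]=0,low[1]=1,low[2]=4,low[3]=4,low[4]=6,low[5]=?,low[6]=1,low[7]=1); scc=(scc[0]=0,scc[1]=?,scc[2]=2,scc[3]=2,scc[4]=1,scc[5]=?,scc[6]=?,scc[7]=?)
step 5: low=(low[0]=0,low[1]=1,low[2]=4,low[3]=4,low[4]=6,low[5]=?,low[6]=1,low[7]=1); scc=(scc[0]=0,scc[1]=?,scc[2]=2,scc[3]=2,scc[4]=1,scc[5]=?,scc[6]=?,scc[7]=?)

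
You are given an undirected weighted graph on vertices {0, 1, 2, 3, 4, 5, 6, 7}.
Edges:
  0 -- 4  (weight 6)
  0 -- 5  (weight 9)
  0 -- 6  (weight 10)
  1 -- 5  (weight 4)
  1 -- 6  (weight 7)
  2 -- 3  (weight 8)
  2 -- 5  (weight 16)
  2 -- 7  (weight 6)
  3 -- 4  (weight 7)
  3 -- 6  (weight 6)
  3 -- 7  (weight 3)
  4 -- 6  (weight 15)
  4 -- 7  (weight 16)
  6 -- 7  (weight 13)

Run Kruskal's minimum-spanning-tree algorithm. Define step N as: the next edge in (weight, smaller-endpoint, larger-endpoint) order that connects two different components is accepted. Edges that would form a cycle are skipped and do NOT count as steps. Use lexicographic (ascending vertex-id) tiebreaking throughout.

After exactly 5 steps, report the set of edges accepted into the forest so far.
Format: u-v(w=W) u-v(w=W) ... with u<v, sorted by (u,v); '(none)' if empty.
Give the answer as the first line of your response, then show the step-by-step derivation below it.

0-4(w=6) 1-5(w=4) 2-7(w=6) 3-6(w=6) 3-7(w=3)

step 1: add edge 3-7 (w=3); MST = {3-7(w=3)}
step 2: add edge 1-5 (w=4); MST = {1-5(w=4) 3-7(w=3)}
step 3: add edge 0-4 (w=6); MST = {0-4(w=6) 1-5(w=4) 3-7(w=3)}
step 4: add edge 2-7 (w=6); MST = {0-4(w=6) 1-5(w=4) 2-7(w=6) 3-7(w=3)}
step 5: add edge 3-6 (w=6); MST = {0-4(w=6) 1-5(w=4) 2-7(w=6) 3-6(w=6) 3-7(w=3)}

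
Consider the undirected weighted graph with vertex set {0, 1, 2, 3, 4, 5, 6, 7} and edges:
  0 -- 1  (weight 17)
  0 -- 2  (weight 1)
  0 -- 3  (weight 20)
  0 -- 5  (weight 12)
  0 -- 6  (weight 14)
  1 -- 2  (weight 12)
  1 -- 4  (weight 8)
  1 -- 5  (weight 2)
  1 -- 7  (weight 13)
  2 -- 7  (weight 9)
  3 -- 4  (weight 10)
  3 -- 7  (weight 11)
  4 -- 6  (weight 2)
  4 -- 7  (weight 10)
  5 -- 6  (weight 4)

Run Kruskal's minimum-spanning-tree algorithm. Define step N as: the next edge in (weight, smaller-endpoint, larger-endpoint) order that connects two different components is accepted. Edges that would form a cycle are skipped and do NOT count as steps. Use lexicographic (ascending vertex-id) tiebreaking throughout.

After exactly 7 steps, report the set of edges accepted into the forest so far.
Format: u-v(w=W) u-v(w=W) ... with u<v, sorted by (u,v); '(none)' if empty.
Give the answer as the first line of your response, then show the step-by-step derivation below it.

0-2(w=1) 1-5(w=2) 2-7(w=9) 3-4(w=10) 4-6(w=2) 4-7(w=10) 5-6(w=4)

step 1: add edge 0-2 (w=1); MST = {0-2(w=1)}
step 2: add edge 1-5 (w=2); MST = {0-2(w=1) 1-5(w=2)}
step 3: add edge 4-6 (w=2); MST = {0-2(w=1) 1-5(w=2) 4-6(w=2)}
step 4: add edge 5-6 (w=4); MST = {0-2(w=1) 1-5(w=2) 4-6(w=2) 5-6(w=4)}
step 5: add edge 2-7 (w=9); MST = {0-2(w=1) 1-5(w=2) 2-7(w=9) 4-6(w=2) 5-6(w=4)}
step 6: add edge 3-4 (w=10); MST = {0-2(w=1) 1-5(w=2) 2-7(w=9) 3-4(w=10) 4-6(w=2) 5-6(w=4)}
step 7: add edge 4-7 (w=10); MST = {0-2(w=1) 1-5(w=2) 2-7(w=9) 3-4(w=10) 4-6(w=2) 4-7(w=10) 5-6(w=4)}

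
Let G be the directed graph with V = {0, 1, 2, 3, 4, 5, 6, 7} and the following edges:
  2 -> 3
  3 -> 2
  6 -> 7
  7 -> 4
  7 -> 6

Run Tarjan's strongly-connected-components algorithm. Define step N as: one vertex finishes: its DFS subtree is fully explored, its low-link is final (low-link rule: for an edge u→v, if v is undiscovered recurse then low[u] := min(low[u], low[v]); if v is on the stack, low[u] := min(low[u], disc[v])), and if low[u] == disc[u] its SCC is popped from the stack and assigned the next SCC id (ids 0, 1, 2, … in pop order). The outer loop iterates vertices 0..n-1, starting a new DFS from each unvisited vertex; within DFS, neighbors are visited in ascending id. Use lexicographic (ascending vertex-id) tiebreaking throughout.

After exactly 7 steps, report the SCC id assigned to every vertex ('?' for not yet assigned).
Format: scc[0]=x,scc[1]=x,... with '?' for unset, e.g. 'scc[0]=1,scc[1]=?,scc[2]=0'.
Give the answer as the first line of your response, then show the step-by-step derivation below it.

scc[0]=0,scc[1]=1,scc[2]=2,scc[3]=2,scc[4]=3,scc[5]=4,scc[6]=?,scc[7]=?

step 1: low=(low[0]=0,low[1]=?,low[2]=?,low[3]=?,low[4]=?,low[5]=?,low[6]=?,low[7]=?); scc=(scc[0]=0,scc[1]=?,scc[2]=?,scc[3]=?,scc[4]=?,scc[5]=?,scc[6]=?,scc[7]=?)
step 2: low=(low[0]=0,low[1]=1,low[2]=?,low[3]=?,low[4]=?,low[5]=?,low[6]=?,low[7]=?); scc=(scc[0]=0,scc[1]=1,scc[2]=?,scc[3]=?,scc[4]=?,scc[5]=?,scc[6]=?,scc[7]=?)
step 3: low=(low[0]=0,low[1]=1,low[2]=2,low[3]=2,low[4]=?,low[5]=?,low[6]=?,low[7]=?); scc=(scc[0]=0,scc[1]=1,scc[2]=?,scc[3]=?,scc[4]=?,scc[5]=?,scc[6]=?,scc[7]=?)
step 4: low=(low[0]=0,low[1]=1,low[2]=2,low[3]=2,low[4]=?,low[5]=?,low[6]=?,low[7]=?); scc=(scc[0]=0,scc[1]=1,scc[2]=2,scc[3]=2,scc[4]=?,scc[5]=?,scc[6]=?,scc[7]=?)
step 5: low=(low[0]=0,low[1]=1,low[2]=2,low[3]=2,low[4]=4,low[5]=?,low[6]=?,low[7]=?); scc=(scc[0]=0,scc[1]=1,scc[2]=2,scc[3]=2,scc[4]=3,scc[5]=?,scc[6]=?,scc[7]=?)
step 6: low=(low[0]=0,low[1]=1,low[2]=2,low[3]=2,low[4]=4,low[5]=5,low[6]=?,low[7]=?); scc=(scc[0]=0,scc[1]=1,scc[2]=2,scc[3]=2,scc[4]=3,scc[5]=4,scc[6]=?,scc[7]=?)
step 7: low=(low[0]=0,low[1]=1,low[2]=2,low[3]=2,low[4]=4,low[5]=5,low[6]=6,low[7]=6); scc=(scc[0]=0,scc[1]=1,scc[2]=2,scc[3]=2,scc[4]=3,scc[5]=4,scc[6]=?,scc[7]=?)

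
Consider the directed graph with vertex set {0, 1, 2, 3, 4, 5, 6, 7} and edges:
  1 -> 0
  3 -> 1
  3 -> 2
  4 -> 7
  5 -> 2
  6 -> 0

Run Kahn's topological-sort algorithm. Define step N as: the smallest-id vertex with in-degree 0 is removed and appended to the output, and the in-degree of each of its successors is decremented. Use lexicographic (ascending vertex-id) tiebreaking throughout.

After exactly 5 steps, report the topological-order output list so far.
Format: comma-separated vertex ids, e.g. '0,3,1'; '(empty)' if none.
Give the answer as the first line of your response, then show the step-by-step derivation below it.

3,1,4,5,2

step 1: output 3; order=[3]; indeg=(2,0,1,0,0,0,0,1)
step 2: output 1; order=[3,1]; indeg=(1,0,1,0,0,0,0,1)
step 3: output 4; order=[3,1,4]; indeg=(1,0,1,0,0,0,0,0)
step 4: output 5; order=[3,1,4,5]; indeg=(1,0,0,0,0,0,0,0)
step 5: output 2; order=[3,1,4,5,2]; indeg=(1,0,0,0,0,0,0,0)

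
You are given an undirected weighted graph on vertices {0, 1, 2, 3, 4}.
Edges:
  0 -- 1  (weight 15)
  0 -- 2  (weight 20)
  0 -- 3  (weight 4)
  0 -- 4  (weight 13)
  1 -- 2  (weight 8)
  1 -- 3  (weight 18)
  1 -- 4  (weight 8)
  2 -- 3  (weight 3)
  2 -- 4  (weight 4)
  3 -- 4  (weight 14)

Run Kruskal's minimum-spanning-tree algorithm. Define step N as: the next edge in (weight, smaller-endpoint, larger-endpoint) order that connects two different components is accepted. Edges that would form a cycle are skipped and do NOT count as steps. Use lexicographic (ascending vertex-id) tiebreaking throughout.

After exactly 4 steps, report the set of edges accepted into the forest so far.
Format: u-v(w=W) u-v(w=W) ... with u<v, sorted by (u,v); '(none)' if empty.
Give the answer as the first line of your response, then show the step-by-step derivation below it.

0-3(w=4) 1-2(w=8) 2-3(w=3) 2-4(w=4)

step 1: add edge 2-3 (w=3); MST = {2-3(w=3)}
step 2: add edge 0-3 (w=4); MST = {0-3(w=4) 2-3(w=3)}
step 3: add edge 2-4 (w=4); MST = {0-3(w=4) 2-3(w=3) 2-4(w=4)}
step 4: add edge 1-2 (w=8); MST = {0-3(w=4) 1-2(w=8) 2-3(w=3) 2-4(w=4)}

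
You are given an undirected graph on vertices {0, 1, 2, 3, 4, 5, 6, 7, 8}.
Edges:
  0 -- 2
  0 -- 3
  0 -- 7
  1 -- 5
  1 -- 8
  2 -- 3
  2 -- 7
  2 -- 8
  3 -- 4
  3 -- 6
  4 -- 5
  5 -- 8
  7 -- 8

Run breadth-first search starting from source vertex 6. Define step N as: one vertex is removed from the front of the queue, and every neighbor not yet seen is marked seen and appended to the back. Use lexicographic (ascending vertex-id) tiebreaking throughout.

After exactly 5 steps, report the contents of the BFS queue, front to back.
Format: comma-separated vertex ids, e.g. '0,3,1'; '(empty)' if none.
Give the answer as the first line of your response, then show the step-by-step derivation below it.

7,8,5

step 1: dequeue 6; queue=[3]; order=6
step 2: dequeue 3; queue=[0,2,4]; order=6,3
step 3: dequeue 0; queue=[2,4,7]; order=6,3,0
step 4: dequeue 2; queue=[4,7,8]; order=6,3,0,2
step 5: dequeue 4; queue=[7,8,5]; order=6,3,0,2,4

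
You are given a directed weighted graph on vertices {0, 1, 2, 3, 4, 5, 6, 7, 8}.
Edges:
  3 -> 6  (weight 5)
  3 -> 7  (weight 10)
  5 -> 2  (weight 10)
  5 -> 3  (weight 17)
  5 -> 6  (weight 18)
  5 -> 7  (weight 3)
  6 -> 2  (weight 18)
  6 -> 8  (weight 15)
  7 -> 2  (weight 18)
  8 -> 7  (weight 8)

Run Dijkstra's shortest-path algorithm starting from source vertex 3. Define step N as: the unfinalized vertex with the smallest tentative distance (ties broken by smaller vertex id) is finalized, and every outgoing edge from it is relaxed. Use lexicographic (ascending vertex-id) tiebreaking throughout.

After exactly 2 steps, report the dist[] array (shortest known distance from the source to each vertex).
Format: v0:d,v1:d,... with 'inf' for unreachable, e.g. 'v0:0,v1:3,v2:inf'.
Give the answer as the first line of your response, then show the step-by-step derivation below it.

v0:inf,v1:inf,v2:23,v3:0,v4:inf,v5:inf,v6:5,v7:10,v8:20

step 1: dist = v0:inf,v1:inf,v2:inf,v3:0,v4:inf,v5:inf,v6:5,v7:10,v8:inf
step 2: dist = v0:inf,v1:inf,v2:23,v3:0,v4:inf,v5:inf,v6:5,v7:10,v8:20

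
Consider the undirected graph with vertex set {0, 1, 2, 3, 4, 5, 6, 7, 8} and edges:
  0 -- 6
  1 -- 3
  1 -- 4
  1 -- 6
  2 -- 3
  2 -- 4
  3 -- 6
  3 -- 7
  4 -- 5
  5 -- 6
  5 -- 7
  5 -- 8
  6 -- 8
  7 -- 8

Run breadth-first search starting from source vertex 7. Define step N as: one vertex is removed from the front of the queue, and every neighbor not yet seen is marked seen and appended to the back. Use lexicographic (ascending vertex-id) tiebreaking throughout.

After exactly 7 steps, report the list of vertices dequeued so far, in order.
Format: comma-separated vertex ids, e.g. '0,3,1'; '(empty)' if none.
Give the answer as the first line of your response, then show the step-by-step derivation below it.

7,3,5,8,1,2,6

step 1: dequeue 7; queue=[3,5,8]; order=7
step 2: dequeue 3; queue=[5,8,1,2,6]; order=7,3
step 3: dequeue 5; queue=[8,1,2,6,4]; order=7,3,5
step 4: dequeue 8; queue=[1,2,6,4]; order=7,3,5,8
step 5: dequeue 1; queue=[2,6,4]; order=7,3,5,8,1
step 6: dequeue 2; queue=[6,4]; order=7,3,5,8,1,2
step 7: dequeue 6; queue=[4,0]; order=7,3,5,8,1,2,6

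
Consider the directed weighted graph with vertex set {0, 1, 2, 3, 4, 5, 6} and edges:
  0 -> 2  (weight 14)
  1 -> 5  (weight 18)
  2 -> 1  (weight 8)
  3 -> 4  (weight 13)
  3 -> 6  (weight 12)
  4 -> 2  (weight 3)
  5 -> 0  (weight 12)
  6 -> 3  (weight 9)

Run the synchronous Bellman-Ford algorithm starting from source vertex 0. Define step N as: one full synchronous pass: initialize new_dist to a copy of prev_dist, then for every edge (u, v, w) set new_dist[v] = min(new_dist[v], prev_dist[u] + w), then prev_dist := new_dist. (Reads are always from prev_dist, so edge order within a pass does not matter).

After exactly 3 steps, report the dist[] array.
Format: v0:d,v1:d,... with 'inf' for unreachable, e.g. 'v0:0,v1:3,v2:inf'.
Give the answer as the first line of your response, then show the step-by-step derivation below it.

v0:0,v1:22,v2:14,v3:inf,v4:inf,v5:40,v6:inf

step 1: dist = v0:0,v1:inf,v2:14,v3:inf,v4:inf,v5:inf,v6:inf
step 2: dist = v0:0,v1:22,v2:14,v3:inf,v4:inf,v5:inf,v6:inf
step 3: dist = v0:0,v1:22,v2:14,v3:inf,v4:inf,v5:40,v6:inf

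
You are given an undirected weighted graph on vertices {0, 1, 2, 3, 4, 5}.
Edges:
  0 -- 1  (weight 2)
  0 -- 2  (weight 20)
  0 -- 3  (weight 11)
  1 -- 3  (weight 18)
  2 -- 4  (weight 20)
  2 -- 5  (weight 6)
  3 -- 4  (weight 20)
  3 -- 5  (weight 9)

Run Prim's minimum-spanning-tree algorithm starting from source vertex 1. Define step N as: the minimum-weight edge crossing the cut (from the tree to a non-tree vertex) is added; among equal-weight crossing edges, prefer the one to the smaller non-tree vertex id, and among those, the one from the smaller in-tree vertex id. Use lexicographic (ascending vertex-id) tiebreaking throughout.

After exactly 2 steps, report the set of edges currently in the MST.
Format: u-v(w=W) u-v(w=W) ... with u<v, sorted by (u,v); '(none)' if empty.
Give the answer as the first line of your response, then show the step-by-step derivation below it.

0-1(w=2) 0-3(w=11)

step 1: add edge 0-1 (w=2); MST = {0-1(w=2)}
step 2: add edge 0-3 (w=11); MST = {0-1(w=2) 0-3(w=11)}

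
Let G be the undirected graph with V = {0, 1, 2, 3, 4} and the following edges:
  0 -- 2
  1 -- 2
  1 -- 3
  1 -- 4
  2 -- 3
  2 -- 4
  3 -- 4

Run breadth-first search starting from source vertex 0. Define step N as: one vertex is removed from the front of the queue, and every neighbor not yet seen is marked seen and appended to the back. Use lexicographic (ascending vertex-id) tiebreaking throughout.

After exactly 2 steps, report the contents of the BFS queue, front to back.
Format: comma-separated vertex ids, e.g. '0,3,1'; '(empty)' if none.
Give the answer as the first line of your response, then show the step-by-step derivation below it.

1,3,4

step 1: dequeue 0; queue=[2]; order=0
step 2: dequeue 2; queue=[1,3,4]; order=0,2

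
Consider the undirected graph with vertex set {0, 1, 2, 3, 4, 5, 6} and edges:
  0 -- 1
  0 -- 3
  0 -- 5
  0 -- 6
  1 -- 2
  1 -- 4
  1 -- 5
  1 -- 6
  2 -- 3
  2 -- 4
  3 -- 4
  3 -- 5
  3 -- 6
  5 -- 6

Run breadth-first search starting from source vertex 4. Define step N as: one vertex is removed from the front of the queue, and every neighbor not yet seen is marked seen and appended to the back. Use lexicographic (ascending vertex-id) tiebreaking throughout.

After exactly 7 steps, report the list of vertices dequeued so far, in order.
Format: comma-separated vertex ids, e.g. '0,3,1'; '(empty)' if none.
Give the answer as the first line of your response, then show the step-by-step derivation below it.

4,1,2,3,0,5,6

step 1: dequeue 4; queue=[1,2,3]; order=4
step 2: dequeue 1; queue=[2,3,0,5,6]; order=4,1
step 3: dequeue 2; queue=[3,0,5,6]; order=4,1,2
step 4: dequeue 3; queue=[0,5,6]; order=4,1,2,3
step 5: dequeue 0; queue=[5,6]; order=4,1,2,3,0
step 6: dequeue 5; queue=[6]; order=4,1,2,3,0,5
step 7: dequeue 6; queue=[(empty)]; order=4,1,2,3,0,5,6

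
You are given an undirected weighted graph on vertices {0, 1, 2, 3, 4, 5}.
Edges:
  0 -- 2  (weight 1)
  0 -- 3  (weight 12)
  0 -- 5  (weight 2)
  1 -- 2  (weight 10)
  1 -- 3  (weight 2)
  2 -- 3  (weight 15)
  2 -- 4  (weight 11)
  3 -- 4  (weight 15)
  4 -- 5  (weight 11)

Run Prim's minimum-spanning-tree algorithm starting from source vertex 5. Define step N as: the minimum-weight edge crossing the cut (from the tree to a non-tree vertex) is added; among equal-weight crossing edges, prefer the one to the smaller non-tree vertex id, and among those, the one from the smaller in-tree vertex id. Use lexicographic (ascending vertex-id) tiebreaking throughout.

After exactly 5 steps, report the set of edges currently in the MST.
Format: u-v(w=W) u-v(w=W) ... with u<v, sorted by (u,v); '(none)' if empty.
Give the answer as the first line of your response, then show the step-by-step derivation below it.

0-2(w=1) 0-5(w=2) 1-2(w=10) 1-3(w=2) 2-4(w=11)

step 1: add edge 0-5 (w=2); MST = {0-5(w=2)}
step 2: add edge 0-2 (w=1); MST = {0-2(w=1) 0-5(w=2)}
step 3: add edge 1-2 (w=10); MST = {0-2(w=1) 0-5(w=2) 1-2(w=10)}
step 4: add edge 1-3 (w=2); MST = {0-2(w=1) 0-5(w=2) 1-2(w=10) 1-3(w=2)}
step 5: add edge 2-4 (w=11); MST = {0-2(w=1) 0-5(w=2) 1-2(w=10) 1-3(w=2) 2-4(w=11)}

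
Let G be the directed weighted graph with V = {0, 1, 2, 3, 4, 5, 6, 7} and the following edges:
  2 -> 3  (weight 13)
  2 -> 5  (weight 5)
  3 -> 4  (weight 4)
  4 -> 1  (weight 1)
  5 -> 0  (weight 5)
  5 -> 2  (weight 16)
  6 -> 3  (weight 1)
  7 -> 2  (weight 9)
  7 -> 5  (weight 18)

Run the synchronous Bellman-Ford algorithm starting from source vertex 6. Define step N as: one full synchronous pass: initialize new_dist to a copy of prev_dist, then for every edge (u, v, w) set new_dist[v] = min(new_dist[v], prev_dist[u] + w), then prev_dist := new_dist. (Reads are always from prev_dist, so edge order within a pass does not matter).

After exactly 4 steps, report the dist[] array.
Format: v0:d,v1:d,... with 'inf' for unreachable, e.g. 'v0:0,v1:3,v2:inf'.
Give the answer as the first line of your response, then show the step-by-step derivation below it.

v0:inf,v1:6,v2:inf,v3:1,v4:5,v5:inf,v6:0,v7:inf

step 1: dist = v0:inf,v1:inf,v2:inf,v3:1,v4:inf,v5:inf,v6:0,v7:inf
step 2: dist = v0:inf,v1:inf,v2:inf,v3:1,v4:5,v5:inf,v6:0,v7:inf
step 3: dist = v0:inf,v1:6,v2:inf,v3:1,v4:5,v5:inf,v6:0,v7:inf
step 4: dist = v0:inf,v1:6,v2:inf,v3:1,v4:5,v5:inf,v6:0,v7:inf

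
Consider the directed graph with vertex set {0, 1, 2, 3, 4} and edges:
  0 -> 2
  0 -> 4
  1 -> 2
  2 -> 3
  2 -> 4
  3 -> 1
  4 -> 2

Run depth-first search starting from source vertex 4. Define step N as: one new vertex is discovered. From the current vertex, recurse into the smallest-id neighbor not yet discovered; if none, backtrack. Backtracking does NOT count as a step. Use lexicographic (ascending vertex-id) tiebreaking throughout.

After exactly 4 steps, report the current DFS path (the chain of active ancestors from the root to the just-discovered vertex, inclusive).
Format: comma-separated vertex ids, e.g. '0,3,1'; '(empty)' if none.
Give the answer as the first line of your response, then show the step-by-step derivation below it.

4,2,3,1

step 1: discover 4; path=4; order=4
step 2: discover 2; path=4>2; order=4,2
step 3: discover 3; path=4>2>3; order=4,2,3
step 4: discover 1; path=4>2>3>1; order=4,2,3,1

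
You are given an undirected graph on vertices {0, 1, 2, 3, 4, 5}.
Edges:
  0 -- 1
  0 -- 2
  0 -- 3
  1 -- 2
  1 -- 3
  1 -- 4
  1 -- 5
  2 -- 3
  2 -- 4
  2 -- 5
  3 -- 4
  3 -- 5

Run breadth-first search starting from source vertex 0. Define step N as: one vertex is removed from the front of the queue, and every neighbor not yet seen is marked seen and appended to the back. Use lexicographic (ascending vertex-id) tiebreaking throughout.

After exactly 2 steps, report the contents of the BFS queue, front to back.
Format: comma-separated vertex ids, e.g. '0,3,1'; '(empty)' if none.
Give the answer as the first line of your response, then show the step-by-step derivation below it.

2,3,4,5

step 1: dequeue 0; queue=[1,2,3]; order=0
step 2: dequeue 1; queue=[2,3,4,5]; order=0,1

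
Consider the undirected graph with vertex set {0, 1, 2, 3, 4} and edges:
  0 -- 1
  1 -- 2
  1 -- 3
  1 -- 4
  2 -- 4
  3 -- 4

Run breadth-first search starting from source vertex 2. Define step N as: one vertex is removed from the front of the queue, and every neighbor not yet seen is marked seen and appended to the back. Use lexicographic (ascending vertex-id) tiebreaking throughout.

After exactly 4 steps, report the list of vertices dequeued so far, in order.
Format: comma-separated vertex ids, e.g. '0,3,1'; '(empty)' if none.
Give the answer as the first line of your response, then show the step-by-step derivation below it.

2,1,4,0

step 1: dequeue 2; queue=[1,4]; order=2
step 2: dequeue 1; queue=[4,0,3]; order=2,1
step 3: dequeue 4; queue=[0,3]; order=2,1,4
step 4: dequeue 0; queue=[3]; order=2,1,4,0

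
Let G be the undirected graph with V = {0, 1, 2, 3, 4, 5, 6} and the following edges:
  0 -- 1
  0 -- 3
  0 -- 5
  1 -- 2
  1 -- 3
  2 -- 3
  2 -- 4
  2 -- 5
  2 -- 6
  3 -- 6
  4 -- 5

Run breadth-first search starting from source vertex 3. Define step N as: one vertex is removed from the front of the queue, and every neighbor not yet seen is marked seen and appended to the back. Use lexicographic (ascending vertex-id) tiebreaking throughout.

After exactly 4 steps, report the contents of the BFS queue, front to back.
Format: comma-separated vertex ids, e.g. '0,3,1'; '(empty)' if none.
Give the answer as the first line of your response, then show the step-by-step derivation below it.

6,5,4

step 1: dequeue 3; queue=[0,1,2,6]; order=3
step 2: dequeue 0; queue=[1,2,6,5]; order=3,0
step 3: dequeue 1; queue=[2,6,5]; order=3,0,1
step 4: dequeue 2; queue=[6,5,4]; order=3,0,1,2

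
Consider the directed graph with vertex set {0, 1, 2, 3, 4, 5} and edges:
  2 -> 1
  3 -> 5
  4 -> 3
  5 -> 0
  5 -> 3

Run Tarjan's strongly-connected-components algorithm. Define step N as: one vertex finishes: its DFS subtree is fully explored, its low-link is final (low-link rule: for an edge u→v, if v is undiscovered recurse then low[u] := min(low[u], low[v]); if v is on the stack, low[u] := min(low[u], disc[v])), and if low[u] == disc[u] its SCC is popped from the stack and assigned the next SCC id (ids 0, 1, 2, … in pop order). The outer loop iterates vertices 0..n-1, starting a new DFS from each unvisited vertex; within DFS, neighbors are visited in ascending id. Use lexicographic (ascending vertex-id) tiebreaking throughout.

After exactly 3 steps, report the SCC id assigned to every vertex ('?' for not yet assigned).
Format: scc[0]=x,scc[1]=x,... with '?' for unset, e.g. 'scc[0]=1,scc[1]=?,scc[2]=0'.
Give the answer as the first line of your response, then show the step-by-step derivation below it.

scc[0]=0,scc[1]=1,scc[2]=2,scc[3]=?,scc[4]=?,scc[5]=?

step 1: low=(low[0]=0,low[1]=?,low[2]=?,low[3]=?,low[4]=?,low[5]=?); scc=(scc[0]=0,scc[1]=?,scc[2]=?,scc[3]=?,scc[4]=?,scc[5]=?)
step 2: low=(low[0]=0,low[1]=1,low[2]=?,low[3]=?,low[4]=?,low[5]=?); scc=(scc[0]=0,scc[1]=1,scc[2]=?,scc[3]=?,scc[4]=?,scc[5]=?)
step 3: low=(low[0]=0,low[1]=1,low[2]=2,low[3]=?,low[4]=?,low[5]=?); scc=(scc[0]=0,scc[1]=1,scc[2]=2,scc[3]=?,scc[4]=?,scc[5]=?)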